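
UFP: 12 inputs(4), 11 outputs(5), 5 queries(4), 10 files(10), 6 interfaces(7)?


UFP = EI*4 + EO*5 + EQ*4 + ILF*10 + EIF*7
UFP = 12*4 + 11*5 + 5*4 + 10*10 + 6*7
UFP = 48 + 55 + 20 + 100 + 42
UFP = 265

265


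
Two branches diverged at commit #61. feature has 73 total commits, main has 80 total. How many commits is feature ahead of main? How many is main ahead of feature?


Common ancestor: commit #61
feature commits after divergence: 73 - 61 = 12
main commits after divergence: 80 - 61 = 19
feature is 12 commits ahead of main
main is 19 commits ahead of feature

feature ahead: 12, main ahead: 19


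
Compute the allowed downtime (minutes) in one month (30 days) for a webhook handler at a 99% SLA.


Formula: allowed downtime = period * (100 - SLA) / 100
Period (month (30 days)) = 43200 minutes
Unavailability fraction = (100 - 99.0) / 100
Allowed downtime = 43200 * (100 - 99.0) / 100
Allowed downtime = 432.0 minutes

432.0 minutes


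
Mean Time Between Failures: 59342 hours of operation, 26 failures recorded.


Formula: MTBF = Total operating time / Number of failures
MTBF = 59342 / 26
MTBF = 2282.38 hours

2282.38 hours


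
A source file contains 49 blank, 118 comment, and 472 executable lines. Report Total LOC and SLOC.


Total LOC = blank + comment + code
Total LOC = 49 + 118 + 472 = 639
SLOC (source only) = code = 472

Total LOC: 639, SLOC: 472


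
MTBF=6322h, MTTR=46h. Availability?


Availability = MTBF / (MTBF + MTTR)
Availability = 6322 / (6322 + 46)
Availability = 6322 / 6368
Availability = 99.2776%

99.2776%


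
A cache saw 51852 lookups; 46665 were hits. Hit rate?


Formula: hit rate = hits / (hits + misses) * 100
hit rate = 46665 / (46665 + 5187) * 100
hit rate = 46665 / 51852 * 100
hit rate = 90.0%

90.0%


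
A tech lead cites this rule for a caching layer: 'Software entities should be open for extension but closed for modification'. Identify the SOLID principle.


This describes the Open/Closed Principle (OCP)

Open/Closed Principle (OCP)


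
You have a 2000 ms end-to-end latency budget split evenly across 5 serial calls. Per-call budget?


Formula: per_stage = total_budget / stages
per_stage = 2000 / 5
per_stage = 400.0 ms

400.0 ms


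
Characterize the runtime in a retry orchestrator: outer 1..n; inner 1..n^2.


Reasoning: n times n^2
Complexity: O(n^3)

O(n^3)


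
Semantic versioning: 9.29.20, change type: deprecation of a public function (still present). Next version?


Current: 9.29.20
Change category: 'deprecation of a public function (still present)' → minor bump
SemVer rule: minor bump → increment MINOR, reset PATCH to 0 (MAJOR unchanged)
New: 9.30.0

9.30.0


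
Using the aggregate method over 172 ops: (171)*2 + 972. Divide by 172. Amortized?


Formula: Amortized cost = Total cost / Operations
Total cost = (171 * 2) + (1 * 972)
Total cost = 342 + 972 = 1314
Amortized = 1314 / 172 = 7.6395

7.6395


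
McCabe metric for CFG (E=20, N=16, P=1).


Formula: V(G) = E - N + 2P
V(G) = 20 - 16 + 2*1
V(G) = 4 + 2
V(G) = 6

6


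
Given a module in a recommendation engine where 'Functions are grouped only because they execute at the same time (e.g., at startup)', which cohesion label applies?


Reasoning: Related by timing only
Type: Temporal cohesion

Temporal cohesion


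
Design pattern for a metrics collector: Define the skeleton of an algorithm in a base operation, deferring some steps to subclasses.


This matches the Template Method pattern

Template Method


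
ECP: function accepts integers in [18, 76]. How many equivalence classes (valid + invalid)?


Valid range: [18, 76]
Class 1: x < 18 — invalid
Class 2: 18 ≤ x ≤ 76 — valid
Class 3: x > 76 — invalid
Total equivalence classes: 3

3 equivalence classes


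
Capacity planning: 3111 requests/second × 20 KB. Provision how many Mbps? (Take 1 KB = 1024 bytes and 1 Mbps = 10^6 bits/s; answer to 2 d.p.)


Formula: Mbps = payload_bytes * RPS * 8 / 1e6
Payload per request = 20 KB = 20 * 1024 = 20480 bytes
Total bytes/sec = 20480 * 3111 = 63713280
Total bits/sec = 63713280 * 8 = 509706240
Mbps = 509706240 / 1e6 = 509.71

509.71 Mbps


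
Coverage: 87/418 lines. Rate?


Coverage = covered / total * 100
Coverage = 87 / 418 * 100
Coverage = 20.81%

20.81%


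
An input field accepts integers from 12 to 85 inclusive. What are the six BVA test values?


Range: [12, 85]
Boundaries: just below min, min, min+1, max-1, max, just above max
Values: [11, 12, 13, 84, 85, 86]

[11, 12, 13, 84, 85, 86]


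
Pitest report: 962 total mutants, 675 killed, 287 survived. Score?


Mutation score = killed / total * 100
Mutation score = 675 / 962 * 100
Mutation score = 70.17%

70.17%


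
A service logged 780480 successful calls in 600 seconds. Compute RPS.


Formula: throughput = requests / seconds
throughput = 780480 / 600
throughput = 1300.8 requests/second

1300.8 requests/second


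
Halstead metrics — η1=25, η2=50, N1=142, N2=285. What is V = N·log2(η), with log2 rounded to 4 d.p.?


Formula: V = N * log2(η), where N = N1 + N2 and η = η1 + η2
η = 25 + 50 = 75
N = 142 + 285 = 427
log2(75) ≈ 6.2288
V = 427 * 6.2288 = 2659.70

2659.70


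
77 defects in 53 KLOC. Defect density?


Defect density = defects / KLOC
Defect density = 77 / 53
Defect density = 1.453 defects/KLOC

1.453 defects/KLOC


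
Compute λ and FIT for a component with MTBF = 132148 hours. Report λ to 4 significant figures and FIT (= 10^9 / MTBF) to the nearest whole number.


Formula: λ = 1 / MTBF; FIT = λ × 1e9 = 1e9 / MTBF
λ = 1 / 132148 ≈ 7.567e-06 failures/hour
FIT = 1e9 / 132148 ≈ 7567 failures per 1e9 hours (nearest whole number)

λ = 7.567e-06 /h, FIT = 7567


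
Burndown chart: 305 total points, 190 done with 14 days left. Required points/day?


Formula: Required rate = Remaining points / Days left
Remaining = 305 - 190 = 115 points
Required rate = 115 / 14 = 8.21 points/day

8.21 points/day


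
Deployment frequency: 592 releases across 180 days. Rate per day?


Formula: deployments per day = releases / days
= 592 / 180
= 3.289 deploys/day
(equivalently, 23.02 deploys/week)

3.289 deploys/day


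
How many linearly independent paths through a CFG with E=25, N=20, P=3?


Formula: V(G) = E - N + 2P
V(G) = 25 - 20 + 2*3
V(G) = 5 + 6
V(G) = 11

11


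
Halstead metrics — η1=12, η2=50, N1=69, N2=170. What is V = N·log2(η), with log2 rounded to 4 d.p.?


Formula: V = N * log2(η), where N = N1 + N2 and η = η1 + η2
η = 12 + 50 = 62
N = 69 + 170 = 239
log2(62) ≈ 5.9542
V = 239 * 5.9542 = 1423.05

1423.05


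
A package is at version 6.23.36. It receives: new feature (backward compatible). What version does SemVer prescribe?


Current: 6.23.36
Change category: 'new feature (backward compatible)' → minor bump
SemVer rule: minor bump → increment MINOR, reset PATCH to 0 (MAJOR unchanged)
New: 6.24.0

6.24.0


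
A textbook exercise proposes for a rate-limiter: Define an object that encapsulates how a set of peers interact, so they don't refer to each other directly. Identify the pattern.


This matches the Mediator pattern

Mediator


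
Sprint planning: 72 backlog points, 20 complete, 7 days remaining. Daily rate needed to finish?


Formula: Required rate = Remaining points / Days left
Remaining = 72 - 20 = 52 points
Required rate = 52 / 7 = 7.43 points/day

7.43 points/day


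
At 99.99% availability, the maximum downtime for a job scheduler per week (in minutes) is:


Formula: allowed downtime = period * (100 - SLA) / 100
Period (week) = 10080 minutes
Unavailability fraction = (100 - 99.99) / 100
Allowed downtime = 10080 * (100 - 99.99) / 100
Allowed downtime = 1.008 minutes

1.008 minutes


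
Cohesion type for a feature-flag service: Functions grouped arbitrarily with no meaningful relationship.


Reasoning: Worst: random grouping
Type: Coincidental cohesion

Coincidental cohesion


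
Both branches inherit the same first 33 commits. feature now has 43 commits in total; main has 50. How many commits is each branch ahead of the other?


Common ancestor: commit #33
feature commits after divergence: 43 - 33 = 10
main commits after divergence: 50 - 33 = 17
feature is 10 commits ahead of main
main is 17 commits ahead of feature

feature ahead: 10, main ahead: 17


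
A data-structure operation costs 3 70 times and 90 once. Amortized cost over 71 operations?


Formula: Amortized cost = Total cost / Operations
Total cost = (70 * 3) + (1 * 90)
Total cost = 210 + 90 = 300
Amortized = 300 / 71 = 4.2254

4.2254


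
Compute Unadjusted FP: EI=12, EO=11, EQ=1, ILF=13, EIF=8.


UFP = EI*4 + EO*5 + EQ*4 + ILF*10 + EIF*7
UFP = 12*4 + 11*5 + 1*4 + 13*10 + 8*7
UFP = 48 + 55 + 4 + 130 + 56
UFP = 293

293


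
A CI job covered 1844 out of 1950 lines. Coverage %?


Coverage = covered / total * 100
Coverage = 1844 / 1950 * 100
Coverage = 94.56%

94.56%


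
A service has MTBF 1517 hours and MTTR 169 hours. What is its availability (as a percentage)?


Availability = MTBF / (MTBF + MTTR)
Availability = 1517 / (1517 + 169)
Availability = 1517 / 1686
Availability = 89.9763%

89.9763%


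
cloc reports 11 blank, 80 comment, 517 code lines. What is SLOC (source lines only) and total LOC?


Total LOC = blank + comment + code
Total LOC = 11 + 80 + 517 = 608
SLOC (source only) = code = 517

Total LOC: 608, SLOC: 517


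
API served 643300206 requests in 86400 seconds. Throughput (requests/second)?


Formula: throughput = requests / seconds
throughput = 643300206 / 86400
throughput = 7445.6 requests/second

7445.6 requests/second


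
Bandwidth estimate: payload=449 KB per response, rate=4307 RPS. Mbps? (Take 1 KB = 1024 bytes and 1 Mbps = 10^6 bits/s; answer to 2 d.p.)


Formula: Mbps = payload_bytes * RPS * 8 / 1e6
Payload per request = 449 KB = 449 * 1024 = 459776 bytes
Total bytes/sec = 459776 * 4307 = 1980255232
Total bits/sec = 1980255232 * 8 = 15842041856
Mbps = 15842041856 / 1e6 = 15842.04

15842.04 Mbps


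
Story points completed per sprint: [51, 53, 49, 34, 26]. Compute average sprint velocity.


Formula: Avg velocity = Total points / Number of sprints
Points: [51, 53, 49, 34, 26]
Sum = 51 + 53 + 49 + 34 + 26 = 213
Avg velocity = 213 / 5 = 42.6 points/sprint

42.6 points/sprint


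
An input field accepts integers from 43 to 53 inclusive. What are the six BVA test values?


Range: [43, 53]
Boundaries: just below min, min, min+1, max-1, max, just above max
Values: [42, 43, 44, 52, 53, 54]

[42, 43, 44, 52, 53, 54]


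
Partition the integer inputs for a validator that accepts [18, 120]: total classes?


Valid range: [18, 120]
Class 1: x < 18 — invalid
Class 2: 18 ≤ x ≤ 120 — valid
Class 3: x > 120 — invalid
Total equivalence classes: 3

3 equivalence classes


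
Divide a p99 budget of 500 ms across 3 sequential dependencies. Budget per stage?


Formula: per_stage = total_budget / stages
per_stage = 500 / 3
per_stage = 166.67 ms

166.67 ms


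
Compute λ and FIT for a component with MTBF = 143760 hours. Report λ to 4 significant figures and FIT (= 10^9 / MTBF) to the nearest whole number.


Formula: λ = 1 / MTBF; FIT = λ × 1e9 = 1e9 / MTBF
λ = 1 / 143760 ≈ 6.956e-06 failures/hour
FIT = 1e9 / 143760 ≈ 6956 failures per 1e9 hours (nearest whole number)

λ = 6.956e-06 /h, FIT = 6956


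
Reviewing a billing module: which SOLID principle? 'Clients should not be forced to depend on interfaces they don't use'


This describes the Interface Segregation Principle (ISP)

Interface Segregation Principle (ISP)


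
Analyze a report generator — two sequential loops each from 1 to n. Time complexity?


Reasoning: sequential dominates: O(n) + O(n) = O(n)
Complexity: O(n)

O(n)


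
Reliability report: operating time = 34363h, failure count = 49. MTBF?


Formula: MTBF = Total operating time / Number of failures
MTBF = 34363 / 49
MTBF = 701.29 hours

701.29 hours


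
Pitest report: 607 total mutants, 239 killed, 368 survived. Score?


Mutation score = killed / total * 100
Mutation score = 239 / 607 * 100
Mutation score = 39.37%

39.37%


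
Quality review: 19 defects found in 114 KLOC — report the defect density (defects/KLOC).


Defect density = defects / KLOC
Defect density = 19 / 114
Defect density = 0.167 defects/KLOC

0.167 defects/KLOC


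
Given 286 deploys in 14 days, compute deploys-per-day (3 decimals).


Formula: deployments per day = releases / days
= 286 / 14
= 20.429 deploys/day
(equivalently, 143.0 deploys/week)

20.429 deploys/day


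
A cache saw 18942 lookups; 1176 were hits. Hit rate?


Formula: hit rate = hits / (hits + misses) * 100
hit rate = 1176 / (1176 + 17766) * 100
hit rate = 1176 / 18942 * 100
hit rate = 6.21%

6.21%


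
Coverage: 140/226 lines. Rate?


Coverage = covered / total * 100
Coverage = 140 / 226 * 100
Coverage = 61.95%

61.95%


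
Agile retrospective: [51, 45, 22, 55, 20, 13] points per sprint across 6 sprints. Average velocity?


Formula: Avg velocity = Total points / Number of sprints
Points: [51, 45, 22, 55, 20, 13]
Sum = 51 + 45 + 22 + 55 + 20 + 13 = 206
Avg velocity = 206 / 6 = 34.33 points/sprint

34.33 points/sprint


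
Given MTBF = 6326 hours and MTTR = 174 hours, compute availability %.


Availability = MTBF / (MTBF + MTTR)
Availability = 6326 / (6326 + 174)
Availability = 6326 / 6500
Availability = 97.3231%

97.3231%


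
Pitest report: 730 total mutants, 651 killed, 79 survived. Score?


Mutation score = killed / total * 100
Mutation score = 651 / 730 * 100
Mutation score = 89.18%

89.18%


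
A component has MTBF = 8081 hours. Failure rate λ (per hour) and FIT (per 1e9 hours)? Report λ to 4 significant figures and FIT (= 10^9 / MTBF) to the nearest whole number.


Formula: λ = 1 / MTBF; FIT = λ × 1e9 = 1e9 / MTBF
λ = 1 / 8081 ≈ 1.237e-04 failures/hour
FIT = 1e9 / 8081 ≈ 123747 failures per 1e9 hours (nearest whole number)

λ = 1.237e-04 /h, FIT = 123747


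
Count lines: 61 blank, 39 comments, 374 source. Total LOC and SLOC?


Total LOC = blank + comment + code
Total LOC = 61 + 39 + 374 = 474
SLOC (source only) = code = 374

Total LOC: 474, SLOC: 374


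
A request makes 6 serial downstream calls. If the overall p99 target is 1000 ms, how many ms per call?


Formula: per_stage = total_budget / stages
per_stage = 1000 / 6
per_stage = 166.67 ms

166.67 ms


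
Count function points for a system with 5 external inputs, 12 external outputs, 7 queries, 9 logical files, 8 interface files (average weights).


UFP = EI*4 + EO*5 + EQ*4 + ILF*10 + EIF*7
UFP = 5*4 + 12*5 + 7*4 + 9*10 + 8*7
UFP = 20 + 60 + 28 + 90 + 56
UFP = 254

254


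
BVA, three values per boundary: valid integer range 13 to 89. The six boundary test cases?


Range: [13, 89]
Boundaries: just below min, min, min+1, max-1, max, just above max
Values: [12, 13, 14, 88, 89, 90]

[12, 13, 14, 88, 89, 90]


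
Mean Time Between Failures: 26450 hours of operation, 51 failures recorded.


Formula: MTBF = Total operating time / Number of failures
MTBF = 26450 / 51
MTBF = 518.63 hours

518.63 hours


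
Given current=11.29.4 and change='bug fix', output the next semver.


Current: 11.29.4
Change category: 'bug fix' → patch bump
SemVer rule: patch bump → increment PATCH (MAJOR and MINOR unchanged)
New: 11.29.5

11.29.5


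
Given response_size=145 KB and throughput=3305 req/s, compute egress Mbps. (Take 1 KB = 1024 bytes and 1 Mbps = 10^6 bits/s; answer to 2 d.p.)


Formula: Mbps = payload_bytes * RPS * 8 / 1e6
Payload per request = 145 KB = 145 * 1024 = 148480 bytes
Total bytes/sec = 148480 * 3305 = 490726400
Total bits/sec = 490726400 * 8 = 3925811200
Mbps = 3925811200 / 1e6 = 3925.81

3925.81 Mbps


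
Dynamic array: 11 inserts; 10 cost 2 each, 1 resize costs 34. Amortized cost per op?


Formula: Amortized cost = Total cost / Operations
Total cost = (10 * 2) + (1 * 34)
Total cost = 20 + 34 = 54
Amortized = 54 / 11 = 4.9091

4.9091


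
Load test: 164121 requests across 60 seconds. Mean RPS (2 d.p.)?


Formula: throughput = requests / seconds
throughput = 164121 / 60
throughput = 2735.35 requests/second

2735.35 requests/second


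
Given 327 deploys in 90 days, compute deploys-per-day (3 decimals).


Formula: deployments per day = releases / days
= 327 / 90
= 3.633 deploys/day
(equivalently, 25.43 deploys/week)

3.633 deploys/day


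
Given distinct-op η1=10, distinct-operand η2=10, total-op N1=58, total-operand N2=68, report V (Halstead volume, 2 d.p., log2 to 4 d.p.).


Formula: V = N * log2(η), where N = N1 + N2 and η = η1 + η2
η = 10 + 10 = 20
N = 58 + 68 = 126
log2(20) ≈ 4.3219
V = 126 * 4.3219 = 544.56

544.56


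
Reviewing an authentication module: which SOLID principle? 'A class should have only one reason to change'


This describes the Single Responsibility Principle (SRP)

Single Responsibility Principle (SRP)


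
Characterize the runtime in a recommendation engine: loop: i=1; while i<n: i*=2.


Reasoning: i doubles each step so iterations are log2(n)
Complexity: O(log n)

O(log n)


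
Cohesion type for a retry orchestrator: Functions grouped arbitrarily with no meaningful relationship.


Reasoning: Worst: random grouping
Type: Coincidental cohesion

Coincidental cohesion


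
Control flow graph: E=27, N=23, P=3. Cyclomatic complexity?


Formula: V(G) = E - N + 2P
V(G) = 27 - 23 + 2*3
V(G) = 4 + 6
V(G) = 10

10


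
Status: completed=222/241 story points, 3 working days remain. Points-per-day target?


Formula: Required rate = Remaining points / Days left
Remaining = 241 - 222 = 19 points
Required rate = 19 / 3 = 6.33 points/day

6.33 points/day


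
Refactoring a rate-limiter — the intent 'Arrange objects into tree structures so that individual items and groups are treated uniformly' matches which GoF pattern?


This matches the Composite pattern

Composite


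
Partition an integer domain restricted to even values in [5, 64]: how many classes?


Constraint: even integers in [5, 64]
Class 1: x < 5 — out-of-range invalid
Class 2: x in [5,64] but odd — wrong type invalid
Class 3: x in [5,64] and even — valid
Class 4: x > 64 — out-of-range invalid
Total equivalence classes: 4

4 equivalence classes


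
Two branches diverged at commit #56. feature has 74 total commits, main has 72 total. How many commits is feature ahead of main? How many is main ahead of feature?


Common ancestor: commit #56
feature commits after divergence: 74 - 56 = 18
main commits after divergence: 72 - 56 = 16
feature is 18 commits ahead of main
main is 16 commits ahead of feature

feature ahead: 18, main ahead: 16


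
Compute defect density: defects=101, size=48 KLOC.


Defect density = defects / KLOC
Defect density = 101 / 48
Defect density = 2.104 defects/KLOC

2.104 defects/KLOC


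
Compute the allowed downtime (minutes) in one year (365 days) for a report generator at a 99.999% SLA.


Formula: allowed downtime = period * (100 - SLA) / 100
Period (year (365 days)) = 525600 minutes
Unavailability fraction = (100 - 99.999) / 100
Allowed downtime = 525600 * (100 - 99.999) / 100
Allowed downtime = 5.256 minutes

5.256 minutes


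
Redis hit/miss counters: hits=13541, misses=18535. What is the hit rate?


Formula: hit rate = hits / (hits + misses) * 100
hit rate = 13541 / (13541 + 18535) * 100
hit rate = 13541 / 32076 * 100
hit rate = 42.22%

42.22%


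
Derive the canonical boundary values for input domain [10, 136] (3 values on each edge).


Range: [10, 136]
Boundaries: just below min, min, min+1, max-1, max, just above max
Values: [9, 10, 11, 135, 136, 137]

[9, 10, 11, 135, 136, 137]


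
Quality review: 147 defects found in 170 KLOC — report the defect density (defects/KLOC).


Defect density = defects / KLOC
Defect density = 147 / 170
Defect density = 0.865 defects/KLOC

0.865 defects/KLOC


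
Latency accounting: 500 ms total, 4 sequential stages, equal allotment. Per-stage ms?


Formula: per_stage = total_budget / stages
per_stage = 500 / 4
per_stage = 125.0 ms

125.0 ms


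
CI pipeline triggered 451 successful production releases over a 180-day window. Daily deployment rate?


Formula: deployments per day = releases / days
= 451 / 180
= 2.506 deploys/day
(equivalently, 17.54 deploys/week)

2.506 deploys/day


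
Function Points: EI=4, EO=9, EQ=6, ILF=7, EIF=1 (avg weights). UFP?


UFP = EI*4 + EO*5 + EQ*4 + ILF*10 + EIF*7
UFP = 4*4 + 9*5 + 6*4 + 7*10 + 1*7
UFP = 16 + 45 + 24 + 70 + 7
UFP = 162

162


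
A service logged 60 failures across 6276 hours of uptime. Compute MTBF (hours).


Formula: MTBF = Total operating time / Number of failures
MTBF = 6276 / 60
MTBF = 104.6 hours

104.6 hours


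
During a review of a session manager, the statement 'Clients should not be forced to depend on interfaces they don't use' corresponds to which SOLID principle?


This describes the Interface Segregation Principle (ISP)

Interface Segregation Principle (ISP)


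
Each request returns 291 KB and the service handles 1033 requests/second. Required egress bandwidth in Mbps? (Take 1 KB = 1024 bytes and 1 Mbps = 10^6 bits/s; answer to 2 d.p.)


Formula: Mbps = payload_bytes * RPS * 8 / 1e6
Payload per request = 291 KB = 291 * 1024 = 297984 bytes
Total bytes/sec = 297984 * 1033 = 307817472
Total bits/sec = 307817472 * 8 = 2462539776
Mbps = 2462539776 / 1e6 = 2462.54

2462.54 Mbps


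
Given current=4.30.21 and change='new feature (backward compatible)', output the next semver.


Current: 4.30.21
Change category: 'new feature (backward compatible)' → minor bump
SemVer rule: minor bump → increment MINOR, reset PATCH to 0 (MAJOR unchanged)
New: 4.31.0

4.31.0


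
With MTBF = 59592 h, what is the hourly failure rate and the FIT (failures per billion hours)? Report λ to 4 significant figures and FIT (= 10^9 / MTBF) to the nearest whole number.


Formula: λ = 1 / MTBF; FIT = λ × 1e9 = 1e9 / MTBF
λ = 1 / 59592 ≈ 1.678e-05 failures/hour
FIT = 1e9 / 59592 ≈ 16781 failures per 1e9 hours (nearest whole number)

λ = 1.678e-05 /h, FIT = 16781


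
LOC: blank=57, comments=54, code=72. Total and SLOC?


Total LOC = blank + comment + code
Total LOC = 57 + 54 + 72 = 183
SLOC (source only) = code = 72

Total LOC: 183, SLOC: 72


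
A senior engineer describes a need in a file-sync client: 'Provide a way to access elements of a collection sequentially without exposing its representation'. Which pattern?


This matches the Iterator pattern

Iterator


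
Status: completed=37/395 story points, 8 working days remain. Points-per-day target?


Formula: Required rate = Remaining points / Days left
Remaining = 395 - 37 = 358 points
Required rate = 358 / 8 = 44.75 points/day

44.75 points/day


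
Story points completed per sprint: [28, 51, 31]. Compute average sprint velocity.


Formula: Avg velocity = Total points / Number of sprints
Points: [28, 51, 31]
Sum = 28 + 51 + 31 = 110
Avg velocity = 110 / 3 = 36.67 points/sprint

36.67 points/sprint


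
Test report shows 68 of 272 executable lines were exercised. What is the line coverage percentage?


Coverage = covered / total * 100
Coverage = 68 / 272 * 100
Coverage = 25.0%

25.0%


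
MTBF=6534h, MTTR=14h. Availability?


Availability = MTBF / (MTBF + MTTR)
Availability = 6534 / (6534 + 14)
Availability = 6534 / 6548
Availability = 99.7862%

99.7862%


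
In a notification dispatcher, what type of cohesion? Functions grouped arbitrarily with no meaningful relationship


Reasoning: Worst: random grouping
Type: Coincidental cohesion

Coincidental cohesion


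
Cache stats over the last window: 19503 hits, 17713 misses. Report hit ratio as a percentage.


Formula: hit rate = hits / (hits + misses) * 100
hit rate = 19503 / (19503 + 17713) * 100
hit rate = 19503 / 37216 * 100
hit rate = 52.4%

52.4%


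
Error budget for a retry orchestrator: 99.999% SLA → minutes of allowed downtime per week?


Formula: allowed downtime = period * (100 - SLA) / 100
Period (week) = 10080 minutes
Unavailability fraction = (100 - 99.999) / 100
Allowed downtime = 10080 * (100 - 99.999) / 100
Allowed downtime = 0.1008 minutes

0.1008 minutes


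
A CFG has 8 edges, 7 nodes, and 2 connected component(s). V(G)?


Formula: V(G) = E - N + 2P
V(G) = 8 - 7 + 2*2
V(G) = 1 + 4
V(G) = 5

5


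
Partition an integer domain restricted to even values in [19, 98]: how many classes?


Constraint: even integers in [19, 98]
Class 1: x < 19 — out-of-range invalid
Class 2: x in [19,98] but odd — wrong type invalid
Class 3: x in [19,98] and even — valid
Class 4: x > 98 — out-of-range invalid
Total equivalence classes: 4

4 equivalence classes


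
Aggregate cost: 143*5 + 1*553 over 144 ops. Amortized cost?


Formula: Amortized cost = Total cost / Operations
Total cost = (143 * 5) + (1 * 553)
Total cost = 715 + 553 = 1268
Amortized = 1268 / 144 = 8.8056

8.8056


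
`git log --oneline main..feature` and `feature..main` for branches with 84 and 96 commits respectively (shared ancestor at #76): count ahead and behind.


Common ancestor: commit #76
feature commits after divergence: 84 - 76 = 8
main commits after divergence: 96 - 76 = 20
feature is 8 commits ahead of main
main is 20 commits ahead of feature

feature ahead: 8, main ahead: 20


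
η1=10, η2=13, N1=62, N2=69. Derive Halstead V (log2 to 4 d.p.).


Formula: V = N * log2(η), where N = N1 + N2 and η = η1 + η2
η = 10 + 13 = 23
N = 62 + 69 = 131
log2(23) ≈ 4.5236
V = 131 * 4.5236 = 592.59

592.59


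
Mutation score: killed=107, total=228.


Mutation score = killed / total * 100
Mutation score = 107 / 228 * 100
Mutation score = 46.93%

46.93%


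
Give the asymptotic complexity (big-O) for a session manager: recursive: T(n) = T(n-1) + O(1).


Reasoning: linear recursion with constant work per frame
Complexity: O(n)

O(n)


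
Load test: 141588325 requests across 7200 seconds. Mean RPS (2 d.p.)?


Formula: throughput = requests / seconds
throughput = 141588325 / 7200
throughput = 19665.05 requests/second

19665.05 requests/second


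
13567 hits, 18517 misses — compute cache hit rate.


Formula: hit rate = hits / (hits + misses) * 100
hit rate = 13567 / (13567 + 18517) * 100
hit rate = 13567 / 32084 * 100
hit rate = 42.29%

42.29%


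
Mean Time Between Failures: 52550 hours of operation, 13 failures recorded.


Formula: MTBF = Total operating time / Number of failures
MTBF = 52550 / 13
MTBF = 4042.31 hours

4042.31 hours


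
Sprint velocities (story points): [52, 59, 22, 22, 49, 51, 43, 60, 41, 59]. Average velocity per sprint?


Formula: Avg velocity = Total points / Number of sprints
Points: [52, 59, 22, 22, 49, 51, 43, 60, 41, 59]
Sum = 52 + 59 + 22 + 22 + 49 + 51 + 43 + 60 + 41 + 59 = 458
Avg velocity = 458 / 10 = 45.8 points/sprint

45.8 points/sprint


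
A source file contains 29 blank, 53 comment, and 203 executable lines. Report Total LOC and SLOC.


Total LOC = blank + comment + code
Total LOC = 29 + 53 + 203 = 285
SLOC (source only) = code = 203

Total LOC: 285, SLOC: 203


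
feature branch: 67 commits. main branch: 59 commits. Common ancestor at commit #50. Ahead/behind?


Common ancestor: commit #50
feature commits after divergence: 67 - 50 = 17
main commits after divergence: 59 - 50 = 9
feature is 17 commits ahead of main
main is 9 commits ahead of feature

feature ahead: 17, main ahead: 9


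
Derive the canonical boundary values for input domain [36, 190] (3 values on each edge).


Range: [36, 190]
Boundaries: just below min, min, min+1, max-1, max, just above max
Values: [35, 36, 37, 189, 190, 191]

[35, 36, 37, 189, 190, 191]


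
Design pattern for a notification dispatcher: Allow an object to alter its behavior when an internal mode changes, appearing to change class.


This matches the State pattern

State


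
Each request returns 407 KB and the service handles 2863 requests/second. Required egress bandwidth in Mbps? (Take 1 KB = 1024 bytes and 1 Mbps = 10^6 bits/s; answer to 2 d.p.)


Formula: Mbps = payload_bytes * RPS * 8 / 1e6
Payload per request = 407 KB = 407 * 1024 = 416768 bytes
Total bytes/sec = 416768 * 2863 = 1193206784
Total bits/sec = 1193206784 * 8 = 9545654272
Mbps = 9545654272 / 1e6 = 9545.65

9545.65 Mbps


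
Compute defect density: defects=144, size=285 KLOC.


Defect density = defects / KLOC
Defect density = 144 / 285
Defect density = 0.505 defects/KLOC

0.505 defects/KLOC


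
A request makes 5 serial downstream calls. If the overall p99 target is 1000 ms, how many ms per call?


Formula: per_stage = total_budget / stages
per_stage = 1000 / 5
per_stage = 200.0 ms

200.0 ms


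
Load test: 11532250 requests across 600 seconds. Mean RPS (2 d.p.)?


Formula: throughput = requests / seconds
throughput = 11532250 / 600
throughput = 19220.42 requests/second

19220.42 requests/second


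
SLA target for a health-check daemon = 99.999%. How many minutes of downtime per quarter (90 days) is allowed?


Formula: allowed downtime = period * (100 - SLA) / 100
Period (quarter (90 days)) = 129600 minutes
Unavailability fraction = (100 - 99.999) / 100
Allowed downtime = 129600 * (100 - 99.999) / 100
Allowed downtime = 1.296 minutes

1.296 minutes


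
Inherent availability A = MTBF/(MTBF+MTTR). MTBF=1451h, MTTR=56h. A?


Availability = MTBF / (MTBF + MTTR)
Availability = 1451 / (1451 + 56)
Availability = 1451 / 1507
Availability = 96.284%

96.284%


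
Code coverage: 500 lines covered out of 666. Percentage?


Coverage = covered / total * 100
Coverage = 500 / 666 * 100
Coverage = 75.08%

75.08%


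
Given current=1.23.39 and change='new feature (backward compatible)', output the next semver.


Current: 1.23.39
Change category: 'new feature (backward compatible)' → minor bump
SemVer rule: minor bump → increment MINOR, reset PATCH to 0 (MAJOR unchanged)
New: 1.24.0

1.24.0


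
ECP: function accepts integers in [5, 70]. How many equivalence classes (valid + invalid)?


Valid range: [5, 70]
Class 1: x < 5 — invalid
Class 2: 5 ≤ x ≤ 70 — valid
Class 3: x > 70 — invalid
Total equivalence classes: 3

3 equivalence classes


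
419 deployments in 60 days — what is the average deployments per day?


Formula: deployments per day = releases / days
= 419 / 60
= 6.983 deploys/day
(equivalently, 48.88 deploys/week)

6.983 deploys/day


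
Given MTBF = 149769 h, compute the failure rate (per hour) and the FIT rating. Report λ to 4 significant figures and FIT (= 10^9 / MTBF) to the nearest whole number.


Formula: λ = 1 / MTBF; FIT = λ × 1e9 = 1e9 / MTBF
λ = 1 / 149769 ≈ 6.677e-06 failures/hour
FIT = 1e9 / 149769 ≈ 6677 failures per 1e9 hours (nearest whole number)

λ = 6.677e-06 /h, FIT = 6677


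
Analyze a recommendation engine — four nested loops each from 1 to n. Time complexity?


Reasoning: four levels of nesting
Complexity: O(n^4)

O(n^4)


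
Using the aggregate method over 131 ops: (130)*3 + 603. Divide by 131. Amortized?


Formula: Amortized cost = Total cost / Operations
Total cost = (130 * 3) + (1 * 603)
Total cost = 390 + 603 = 993
Amortized = 993 / 131 = 7.5802

7.5802


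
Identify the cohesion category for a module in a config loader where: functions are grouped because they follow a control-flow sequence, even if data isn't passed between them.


Reasoning: Grouped by order of execution within a routine, not by data flow
Type: Procedural cohesion

Procedural cohesion


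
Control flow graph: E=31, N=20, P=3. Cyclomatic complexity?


Formula: V(G) = E - N + 2P
V(G) = 31 - 20 + 2*3
V(G) = 11 + 6
V(G) = 17

17


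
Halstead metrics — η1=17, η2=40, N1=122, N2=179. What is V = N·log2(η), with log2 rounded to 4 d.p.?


Formula: V = N * log2(η), where N = N1 + N2 and η = η1 + η2
η = 17 + 40 = 57
N = 122 + 179 = 301
log2(57) ≈ 5.8329
V = 301 * 5.8329 = 1755.70

1755.70


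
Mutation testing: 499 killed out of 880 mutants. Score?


Mutation score = killed / total * 100
Mutation score = 499 / 880 * 100
Mutation score = 56.7%

56.7%


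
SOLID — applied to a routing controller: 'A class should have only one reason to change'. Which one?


This describes the Single Responsibility Principle (SRP)

Single Responsibility Principle (SRP)


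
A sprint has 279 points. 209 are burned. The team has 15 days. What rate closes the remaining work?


Formula: Required rate = Remaining points / Days left
Remaining = 279 - 209 = 70 points
Required rate = 70 / 15 = 4.67 points/day

4.67 points/day


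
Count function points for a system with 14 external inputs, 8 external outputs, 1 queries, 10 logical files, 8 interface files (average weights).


UFP = EI*4 + EO*5 + EQ*4 + ILF*10 + EIF*7
UFP = 14*4 + 8*5 + 1*4 + 10*10 + 8*7
UFP = 56 + 40 + 4 + 100 + 56
UFP = 256

256


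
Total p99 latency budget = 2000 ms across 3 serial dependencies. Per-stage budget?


Formula: per_stage = total_budget / stages
per_stage = 2000 / 3
per_stage = 666.67 ms

666.67 ms


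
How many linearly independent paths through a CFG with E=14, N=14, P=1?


Formula: V(G) = E - N + 2P
V(G) = 14 - 14 + 2*1
V(G) = 0 + 2
V(G) = 2

2


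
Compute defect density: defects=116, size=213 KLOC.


Defect density = defects / KLOC
Defect density = 116 / 213
Defect density = 0.545 defects/KLOC

0.545 defects/KLOC


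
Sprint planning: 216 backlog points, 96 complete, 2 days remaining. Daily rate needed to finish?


Formula: Required rate = Remaining points / Days left
Remaining = 216 - 96 = 120 points
Required rate = 120 / 2 = 60.0 points/day

60.0 points/day


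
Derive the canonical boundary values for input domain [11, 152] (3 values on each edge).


Range: [11, 152]
Boundaries: just below min, min, min+1, max-1, max, just above max
Values: [10, 11, 12, 151, 152, 153]

[10, 11, 12, 151, 152, 153]


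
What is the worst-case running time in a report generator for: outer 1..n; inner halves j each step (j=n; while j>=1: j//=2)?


Reasoning: n times log n
Complexity: O(n log n)

O(n log n)


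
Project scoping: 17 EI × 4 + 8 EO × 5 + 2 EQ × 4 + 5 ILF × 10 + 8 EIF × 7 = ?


UFP = EI*4 + EO*5 + EQ*4 + ILF*10 + EIF*7
UFP = 17*4 + 8*5 + 2*4 + 5*10 + 8*7
UFP = 68 + 40 + 8 + 50 + 56
UFP = 222

222


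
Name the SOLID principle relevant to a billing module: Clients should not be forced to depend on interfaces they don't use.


This describes the Interface Segregation Principle (ISP)

Interface Segregation Principle (ISP)


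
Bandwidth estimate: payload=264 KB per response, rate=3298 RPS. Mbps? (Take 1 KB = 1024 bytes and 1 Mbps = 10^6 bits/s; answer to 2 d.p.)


Formula: Mbps = payload_bytes * RPS * 8 / 1e6
Payload per request = 264 KB = 264 * 1024 = 270336 bytes
Total bytes/sec = 270336 * 3298 = 891568128
Total bits/sec = 891568128 * 8 = 7132545024
Mbps = 7132545024 / 1e6 = 7132.55

7132.55 Mbps


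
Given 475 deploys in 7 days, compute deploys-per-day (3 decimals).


Formula: deployments per day = releases / days
= 475 / 7
= 67.857 deploys/day
(equivalently, 475.0 deploys/week)

67.857 deploys/day


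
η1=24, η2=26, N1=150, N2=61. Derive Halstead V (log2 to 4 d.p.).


Formula: V = N * log2(η), where N = N1 + N2 and η = η1 + η2
η = 24 + 26 = 50
N = 150 + 61 = 211
log2(50) ≈ 5.6439
V = 211 * 5.6439 = 1190.86

1190.86


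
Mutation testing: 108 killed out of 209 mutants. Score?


Mutation score = killed / total * 100
Mutation score = 108 / 209 * 100
Mutation score = 51.67%

51.67%


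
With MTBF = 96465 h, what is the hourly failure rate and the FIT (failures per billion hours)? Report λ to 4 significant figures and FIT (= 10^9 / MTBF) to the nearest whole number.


Formula: λ = 1 / MTBF; FIT = λ × 1e9 = 1e9 / MTBF
λ = 1 / 96465 ≈ 1.037e-05 failures/hour
FIT = 1e9 / 96465 ≈ 10366 failures per 1e9 hours (nearest whole number)

λ = 1.037e-05 /h, FIT = 10366


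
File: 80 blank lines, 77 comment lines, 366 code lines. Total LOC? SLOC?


Total LOC = blank + comment + code
Total LOC = 80 + 77 + 366 = 523
SLOC (source only) = code = 366

Total LOC: 523, SLOC: 366


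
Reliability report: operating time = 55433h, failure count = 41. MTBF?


Formula: MTBF = Total operating time / Number of failures
MTBF = 55433 / 41
MTBF = 1352.02 hours

1352.02 hours


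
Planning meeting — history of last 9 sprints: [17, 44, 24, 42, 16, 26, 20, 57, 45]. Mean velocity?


Formula: Avg velocity = Total points / Number of sprints
Points: [17, 44, 24, 42, 16, 26, 20, 57, 45]
Sum = 17 + 44 + 24 + 42 + 16 + 26 + 20 + 57 + 45 = 291
Avg velocity = 291 / 9 = 32.33 points/sprint

32.33 points/sprint


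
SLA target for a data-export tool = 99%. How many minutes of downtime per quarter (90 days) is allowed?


Formula: allowed downtime = period * (100 - SLA) / 100
Period (quarter (90 days)) = 129600 minutes
Unavailability fraction = (100 - 99.0) / 100
Allowed downtime = 129600 * (100 - 99.0) / 100
Allowed downtime = 1296.0 minutes

1296.0 minutes


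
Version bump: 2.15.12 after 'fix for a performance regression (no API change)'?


Current: 2.15.12
Change category: 'fix for a performance regression (no API change)' → patch bump
SemVer rule: patch bump → increment PATCH (MAJOR and MINOR unchanged)
New: 2.15.13

2.15.13


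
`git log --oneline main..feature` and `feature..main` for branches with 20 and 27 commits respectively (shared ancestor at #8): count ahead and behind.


Common ancestor: commit #8
feature commits after divergence: 20 - 8 = 12
main commits after divergence: 27 - 8 = 19
feature is 12 commits ahead of main
main is 19 commits ahead of feature

feature ahead: 12, main ahead: 19


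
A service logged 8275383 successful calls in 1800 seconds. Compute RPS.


Formula: throughput = requests / seconds
throughput = 8275383 / 1800
throughput = 4597.44 requests/second

4597.44 requests/second


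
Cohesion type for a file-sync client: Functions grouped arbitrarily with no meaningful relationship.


Reasoning: Worst: random grouping
Type: Coincidental cohesion

Coincidental cohesion


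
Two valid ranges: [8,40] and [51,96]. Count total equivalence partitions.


Valid ranges: [8,40] and [51,96]
Class 1: x < 8 — invalid
Class 2: 8 ≤ x ≤ 40 — valid
Class 3: 40 < x < 51 — invalid (gap between ranges)
Class 4: 51 ≤ x ≤ 96 — valid
Class 5: x > 96 — invalid
Total equivalence classes: 5

5 equivalence classes


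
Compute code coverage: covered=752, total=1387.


Coverage = covered / total * 100
Coverage = 752 / 1387 * 100
Coverage = 54.22%

54.22%


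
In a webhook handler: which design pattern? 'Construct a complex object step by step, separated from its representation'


This matches the Builder pattern

Builder


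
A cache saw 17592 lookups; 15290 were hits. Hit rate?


Formula: hit rate = hits / (hits + misses) * 100
hit rate = 15290 / (15290 + 2302) * 100
hit rate = 15290 / 17592 * 100
hit rate = 86.91%

86.91%


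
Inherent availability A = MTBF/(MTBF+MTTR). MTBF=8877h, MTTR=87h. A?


Availability = MTBF / (MTBF + MTTR)
Availability = 8877 / (8877 + 87)
Availability = 8877 / 8964
Availability = 99.0295%

99.0295%


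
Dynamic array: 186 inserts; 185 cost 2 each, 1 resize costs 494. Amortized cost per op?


Formula: Amortized cost = Total cost / Operations
Total cost = (185 * 2) + (1 * 494)
Total cost = 370 + 494 = 864
Amortized = 864 / 186 = 4.6452

4.6452


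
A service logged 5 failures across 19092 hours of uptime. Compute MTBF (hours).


Formula: MTBF = Total operating time / Number of failures
MTBF = 19092 / 5
MTBF = 3818.4 hours

3818.4 hours
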